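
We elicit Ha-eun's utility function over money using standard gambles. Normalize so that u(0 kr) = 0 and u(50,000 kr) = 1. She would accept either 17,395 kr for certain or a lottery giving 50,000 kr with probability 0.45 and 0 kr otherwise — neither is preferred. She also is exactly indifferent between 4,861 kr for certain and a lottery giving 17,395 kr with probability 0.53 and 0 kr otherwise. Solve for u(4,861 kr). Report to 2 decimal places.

From the first indifference, u(17,395 kr) = 0.45·u(50,000 kr) + 0.55·u(0 kr) = 0.45·1 + 0.55·0 = 0.45.
Chaining: u(4,861 kr) = 0.53·0.45 + 0.47·0.00 = 0.2385.

0.24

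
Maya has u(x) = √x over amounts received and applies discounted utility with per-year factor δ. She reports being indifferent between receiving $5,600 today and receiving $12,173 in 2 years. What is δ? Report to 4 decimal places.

Indifference means u(5600) = δ^2 · u(12173), so δ^2 = u(5600)/u(12173).
Since u(x) = √x, δ^2 = √(5600/12173) = 0.67826.
Taking the square root: δ = 0.67826^(1/2) ≈ 0.8236.

δ ≈ 0.8236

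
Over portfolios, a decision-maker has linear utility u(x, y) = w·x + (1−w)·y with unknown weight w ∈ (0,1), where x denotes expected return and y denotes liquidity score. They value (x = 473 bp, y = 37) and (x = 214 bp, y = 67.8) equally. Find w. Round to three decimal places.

w = 0.106

u(473,37) = u(214,67.8) means w·473 + (1−w)·37 = w·214 + (1−w)·67.8.
Rearranging, 259·w − 30.8·(1−w) = 0.
The marginal rate of substitution is 30.8/259, so w = 30.8/(259+30.8) = 0.106.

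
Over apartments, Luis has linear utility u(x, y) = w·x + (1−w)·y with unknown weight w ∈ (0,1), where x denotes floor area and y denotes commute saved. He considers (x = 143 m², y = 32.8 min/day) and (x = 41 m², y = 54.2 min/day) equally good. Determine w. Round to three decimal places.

Equating utilities: w·143 + (1−w)·32.8 = w·41 + (1−w)·54.2.
w·(143−41) = (1−w)·(54.2−32.8), i.e. w·102 = (1−w)·21.4.
The marginal rate of substitution is 21.4/102, so w = 21.4/(102+21.4) = 0.173.

w = 0.173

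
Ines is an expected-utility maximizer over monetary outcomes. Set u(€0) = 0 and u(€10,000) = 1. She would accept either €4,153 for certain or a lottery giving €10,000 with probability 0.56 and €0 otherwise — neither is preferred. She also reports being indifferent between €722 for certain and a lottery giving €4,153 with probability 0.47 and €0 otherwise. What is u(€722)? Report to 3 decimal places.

From the first indifference, u(€4,153) = 0.56·u(€10,000) + 0.44·u(€0) = 0.56·1 + 0.44·0 = 0.56.
Chaining: u(€722) = 0.47·0.56 + 0.53·0.00 = 0.2632.

0.263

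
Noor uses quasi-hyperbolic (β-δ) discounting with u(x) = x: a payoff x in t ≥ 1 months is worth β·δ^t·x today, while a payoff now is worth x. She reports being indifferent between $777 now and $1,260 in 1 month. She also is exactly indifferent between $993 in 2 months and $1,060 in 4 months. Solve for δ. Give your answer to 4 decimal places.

δ ≈ 0.9679

From the later pair, β·δ^2·993 = β·δ^4·1060; dividing through, δ^2 = 993/1060 = 0.93679, so δ = 0.96788.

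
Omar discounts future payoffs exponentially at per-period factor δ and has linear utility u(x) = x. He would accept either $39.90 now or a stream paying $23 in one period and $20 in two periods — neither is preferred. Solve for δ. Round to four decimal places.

Equating present values: 39.90 = 23δ + 20δ².
That is, 20δ² + 23δ − 39.90 = 0, a quadratic in δ.
The positive root is δ = [−23 + √(23² + 4·20·39.90)] / (2·20) = (−23 + 61.000)/40 ≈ 0.9500.

δ ≈ 0.9500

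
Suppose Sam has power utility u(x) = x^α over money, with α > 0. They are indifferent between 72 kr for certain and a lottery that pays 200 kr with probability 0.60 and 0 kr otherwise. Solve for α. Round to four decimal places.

α ≈ 0.5000

Since u(0) = 0, the lottery's EU is 0.60·200^α.
Setting u(72) equal to that: 72^α = 0.60·200^α ⇒ (72/200)^α = 0.60.
Taking logs: α·ln(72/200) = ln(0.60), so α = -0.5108256 / -1.0216512 ≈ 0.5000.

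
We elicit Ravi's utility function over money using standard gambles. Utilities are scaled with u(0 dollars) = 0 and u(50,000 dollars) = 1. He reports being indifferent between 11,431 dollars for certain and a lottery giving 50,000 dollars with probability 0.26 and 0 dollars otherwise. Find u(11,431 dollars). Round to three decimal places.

0.260

By the standard-gamble method, u(11,431 dollars) is just the indifference probability on the best outcome: 0.26.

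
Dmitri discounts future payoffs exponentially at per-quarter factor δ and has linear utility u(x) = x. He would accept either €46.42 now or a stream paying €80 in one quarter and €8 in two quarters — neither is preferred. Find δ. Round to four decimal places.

δ ≈ 0.5500

Equating present values: 46.42 = 80δ + 8δ².
So 8δ² + 80δ − 46.42 = 0.
δ = (−80 + √(80² + 4·8·46.42)) / (2·8) = (−80 + √7885.44) / 16 ≈ 0.5500.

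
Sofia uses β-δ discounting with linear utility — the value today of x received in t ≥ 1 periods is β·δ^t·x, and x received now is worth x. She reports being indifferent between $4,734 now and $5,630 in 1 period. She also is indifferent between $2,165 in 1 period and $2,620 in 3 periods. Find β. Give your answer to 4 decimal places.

β ≈ 0.9250

The second indifference involves only future payoffs, so β cancels: β·δ^1·2165 = β·δ^3·2620, giving δ^2 = 2165/2620 = 0.82634, so δ = 0.90903.
Substituting δ into 4734 = β·δ·5630: β = 4734/(5117.840) ≈ 0.9250.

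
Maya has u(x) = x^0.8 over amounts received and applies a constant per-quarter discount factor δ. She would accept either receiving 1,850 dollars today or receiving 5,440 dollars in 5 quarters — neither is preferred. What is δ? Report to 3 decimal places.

The payoff in 5 quarters is discounted by δ^5, so u(1850) = δ^5·u(5440) and δ^5 = u(1850)/u(5440).
With u(x) = x^0.8: δ^5 = 1850^0.8/5440^0.8 = (1850/5440)^0.8 = 0.42195.
Hence δ = (0.42195)^(1/5) = 0.84150.

δ ≈ 0.841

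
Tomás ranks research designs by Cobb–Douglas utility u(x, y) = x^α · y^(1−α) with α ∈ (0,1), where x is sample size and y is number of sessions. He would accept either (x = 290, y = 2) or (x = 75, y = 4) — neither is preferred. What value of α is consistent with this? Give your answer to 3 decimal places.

Indifference: 290^α · 2^(1−α) = 75^α · 4^(1−α).
Taking logs: α·ln 290 + (1−α)·ln 2 = α·ln 75 + (1−α)·ln 4, i.e. α·1.352393 = (1−α)·0.693147.
With A = 1.352393 and B = 0.693147: α·A = (1−α)·B, so α = B/(A+B) = 0.693147/2.045540 ≈ 0.339.

α ≈ 0.339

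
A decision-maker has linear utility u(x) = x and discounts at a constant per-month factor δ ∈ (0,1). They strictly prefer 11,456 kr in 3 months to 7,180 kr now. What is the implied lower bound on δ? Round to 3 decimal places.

The preference means 7180 < δ^3·11456.
Dividing by 11456: δ^3 > 0.62675. Both sides are positive, so the cube root keeps the direction.
δ > 0.62675^(1/3) = 0.856.

δ > 0.856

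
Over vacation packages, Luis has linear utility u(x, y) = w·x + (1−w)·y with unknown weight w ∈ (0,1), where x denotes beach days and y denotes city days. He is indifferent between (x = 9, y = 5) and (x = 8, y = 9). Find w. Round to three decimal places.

Equating utilities: w·9 + (1−w)·5 = w·8 + (1−w)·9.
Collecting terms: w·1 = (1−w)·4.
The marginal rate of substitution is 4/1, so w = 4/(1+4) = 0.800.

w = 0.800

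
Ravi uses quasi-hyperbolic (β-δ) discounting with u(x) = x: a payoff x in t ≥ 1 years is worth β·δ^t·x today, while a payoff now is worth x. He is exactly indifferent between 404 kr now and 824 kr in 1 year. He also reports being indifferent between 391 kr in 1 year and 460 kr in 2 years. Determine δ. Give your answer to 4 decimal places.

Both payoffs in the second observation are in the future, so β drops out: δ^1·391 = δ^2·460 ⇒ δ = 391/460 = 0.85000.

δ ≈ 0.8500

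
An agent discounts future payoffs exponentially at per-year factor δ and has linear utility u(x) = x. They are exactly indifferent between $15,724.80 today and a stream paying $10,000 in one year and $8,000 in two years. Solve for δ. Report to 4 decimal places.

Present value of the stream is 10000·δ + 8000·δ². Indifference gives 10000δ + 8000δ² = 15724.80.
That is, 8000δ² + 10000δ − 15724.80 = 0, a quadratic in δ.
δ = (−10000 + √(10000² + 4·8000·15724.80)) / (2·8000) = (−10000 + √603193600.00) / 16000 ≈ 0.9100.

δ ≈ 0.9100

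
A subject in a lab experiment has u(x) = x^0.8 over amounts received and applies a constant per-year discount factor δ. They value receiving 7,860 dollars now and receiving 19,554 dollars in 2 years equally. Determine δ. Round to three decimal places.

The payoff in 2 years is discounted by δ^2, so u(7860) = δ^2·u(19554) and δ^2 = u(7860)/u(19554).
Since u(x) = x^0.8, δ^2 = (7860/19554)^0.8 = 0.40196^0.8 = 0.48234.
Taking the square root: δ = 0.48234^(1/2) ≈ 0.695.

δ ≈ 0.695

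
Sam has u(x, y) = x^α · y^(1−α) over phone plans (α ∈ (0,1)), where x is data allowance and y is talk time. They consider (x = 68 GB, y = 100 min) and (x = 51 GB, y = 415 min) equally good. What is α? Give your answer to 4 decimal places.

α ≈ 0.8318

The Cobb–Douglas utilities coincide, so 68^α·100^(1−α) = 51^α·415^(1−α).
Rearrange to (68/51)^α = (415/100)^(1−α) and take logs: α·0.2876821 = (1−α)·1.4231083.
So α/(1−α) = (1.4231083)/(0.2876821) = 4.9468086, and α = 4.9468086/5.9468086 ≈ 0.8318.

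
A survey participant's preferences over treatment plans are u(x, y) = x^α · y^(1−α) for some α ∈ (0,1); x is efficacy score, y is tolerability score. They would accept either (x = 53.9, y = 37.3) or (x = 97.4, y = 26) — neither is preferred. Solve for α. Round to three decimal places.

Set the two utilities equal: 53.9^α·37.3^(1−α) = 97.4^α·26^(1−α).
(53.9/97.4)^α = (26/37.3)^(1−α); take logs: α·ln(53.9/97.4) = (1−α)·ln(26/37.3), i.e. α·-0.591696 = (1−α)·-0.360897.
Thus α·(-0.952593) = -0.360897, so α = -0.360897/-0.952593 ≈ 0.379.

α ≈ 0.379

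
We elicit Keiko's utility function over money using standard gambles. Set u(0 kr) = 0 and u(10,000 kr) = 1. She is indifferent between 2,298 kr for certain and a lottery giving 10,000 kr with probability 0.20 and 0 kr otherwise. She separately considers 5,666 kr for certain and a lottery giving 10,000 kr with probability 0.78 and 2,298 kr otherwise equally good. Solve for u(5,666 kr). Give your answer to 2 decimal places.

From the first indifference, u(2,298 kr) = 0.20·u(10,000 kr) + 0.80·u(0 kr) = 0.20·1 + 0.80·0 = 0.20.
Then u(5,666 kr) = 0.78·u(10,000 kr) + 0.22·u(2,298 kr) = 0.78·1.00 + 0.22·0.20 = 0.8240.

0.82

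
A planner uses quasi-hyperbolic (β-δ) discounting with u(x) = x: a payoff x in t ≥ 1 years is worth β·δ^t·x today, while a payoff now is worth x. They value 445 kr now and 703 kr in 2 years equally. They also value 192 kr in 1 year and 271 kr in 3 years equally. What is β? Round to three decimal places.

β ≈ 0.893

The second indifference involves only future payoffs, so β cancels: β·δ^1·192 = β·δ^3·271, giving δ^2 = 192/271 = 0.70849, so δ = 0.84172.
Substituting δ into 445 = β·δ^2·703: β = 445/(498.066) ≈ 0.893.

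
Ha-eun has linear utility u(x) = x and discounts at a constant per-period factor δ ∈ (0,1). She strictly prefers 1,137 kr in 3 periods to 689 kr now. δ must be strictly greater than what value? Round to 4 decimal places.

Under u(x) = x this choice says 689 < δ^3·1137.
Dividing by 1137: δ^3 > 0.60598. Both sides are positive, so the cube root keeps the direction.
δ > 0.60598^(1/3) = 0.8462.

δ > 0.8462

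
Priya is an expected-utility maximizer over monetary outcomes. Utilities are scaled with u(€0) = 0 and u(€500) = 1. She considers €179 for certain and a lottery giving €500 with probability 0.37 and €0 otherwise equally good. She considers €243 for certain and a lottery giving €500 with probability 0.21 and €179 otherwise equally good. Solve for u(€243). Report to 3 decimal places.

From the first indifference, u(€179) = 0.37·u(€500) + 0.63·u(€0) = 0.37·1 + 0.63·0 = 0.37.
Chaining: u(€243) = 0.21·1.00 + 0.79·0.37 = 0.5023.

0.502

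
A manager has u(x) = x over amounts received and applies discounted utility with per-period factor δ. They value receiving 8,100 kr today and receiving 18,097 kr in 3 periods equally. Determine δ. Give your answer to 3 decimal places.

δ ≈ 0.765

The payoff in 3 periods is discounted by δ^3, so u(8100) = δ^3·u(18097) and δ^3 = u(8100)/u(18097).
With u(x) = x: δ^3 = 8100/18097 = 0.44759.
So δ = 0.44759^(1/3) ≈ 0.765.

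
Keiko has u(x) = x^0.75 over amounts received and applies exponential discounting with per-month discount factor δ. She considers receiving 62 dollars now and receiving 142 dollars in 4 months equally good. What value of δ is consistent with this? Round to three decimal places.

δ ≈ 0.856

Equating discounted utilities: u(62) = δ^4·u(142) ⇒ δ^4 = u(62)/u(142).
With u(x) = x^0.75: δ^4 = 62^0.75/142^0.75 = (62/142)^0.75 = 0.53713.
Taking the 4th root: δ = 0.53713^(1/4) ≈ 0.856.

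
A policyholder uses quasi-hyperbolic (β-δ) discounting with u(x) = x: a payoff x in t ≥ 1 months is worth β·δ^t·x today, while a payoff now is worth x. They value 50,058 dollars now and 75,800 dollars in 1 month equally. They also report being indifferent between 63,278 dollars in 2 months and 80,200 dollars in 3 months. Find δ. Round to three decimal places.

δ ≈ 0.789

The second indifference involves only future payoffs, so β cancels: β·δ^2·63278 = β·δ^3·80200, giving δ = 63278/80200 = 0.78900.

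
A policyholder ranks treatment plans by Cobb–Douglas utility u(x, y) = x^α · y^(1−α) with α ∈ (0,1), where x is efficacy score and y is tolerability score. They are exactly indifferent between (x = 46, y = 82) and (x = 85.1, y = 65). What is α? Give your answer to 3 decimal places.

α ≈ 0.274

Indifference: 46^α · 82^(1−α) = 85.1^α · 65^(1−α).
Taking logs: α·ln 46 + (1−α)·ln 82 = α·ln 85.1 + (1−α)·ln 65, i.e. α·-0.615186 = (1−α)·-0.232332.
So α/(1−α) = (-0.232332)/(-0.615186) = 0.377661, and α = 0.377661/1.377661 ≈ 0.274.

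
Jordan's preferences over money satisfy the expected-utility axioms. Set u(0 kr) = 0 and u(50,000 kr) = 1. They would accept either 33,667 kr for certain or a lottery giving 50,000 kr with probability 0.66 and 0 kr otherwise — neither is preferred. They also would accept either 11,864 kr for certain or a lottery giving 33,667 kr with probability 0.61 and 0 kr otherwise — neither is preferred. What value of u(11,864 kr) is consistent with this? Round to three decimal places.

The first gamble pins u(33,667 kr): it must equal 0.66·1 + 0.34·0 = 0.66.
Then u(11,864 kr) = 0.61·u(33,667 kr) + 0.39·u(0 kr) = 0.61·0.66 + 0.39·0.00 = 0.4026.

0.403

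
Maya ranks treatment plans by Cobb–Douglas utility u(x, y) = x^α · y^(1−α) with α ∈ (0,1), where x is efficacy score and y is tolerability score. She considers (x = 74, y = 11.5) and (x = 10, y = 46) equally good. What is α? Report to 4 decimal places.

The Cobb–Douglas utilities coincide, so 74^α·11.5^(1−α) = 10^α·46^(1−α).
Rearrange to (74/10)^α = (46/11.5)^(1−α) and take logs: α·2.0014800 = (1−α)·1.3862944.
With A = 2.0014800 and B = 1.3862944: α·A = (1−α)·B, so α = B/(A+B) = 1.3862944/3.3877744 ≈ 0.4092.

α ≈ 0.4092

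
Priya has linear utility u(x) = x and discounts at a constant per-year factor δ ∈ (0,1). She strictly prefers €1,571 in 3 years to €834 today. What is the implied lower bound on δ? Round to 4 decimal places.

Under u(x) = x this choice says 834 < δ^3·1571.
Hence δ^3 > 834/1571 = 0.53087, and x ↦ x^(1/3) is increasing on (0,∞).
δ > (834/1571)^(1/3) ≈ 0.8097.

δ > 0.8097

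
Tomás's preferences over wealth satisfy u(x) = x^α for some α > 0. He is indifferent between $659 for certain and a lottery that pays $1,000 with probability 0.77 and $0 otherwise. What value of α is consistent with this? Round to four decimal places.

Since u(0) = 0, the lottery's EU is 0.77·1000^α.
Setting u(659) equal to that: 659^α = 0.77·1000^α ⇒ (659/1000)^α = 0.77.
Taking logs: α·ln(659/1000) = ln(0.77), so α = -0.2613648 / -0.4170317 ≈ 0.6267.

α ≈ 0.6267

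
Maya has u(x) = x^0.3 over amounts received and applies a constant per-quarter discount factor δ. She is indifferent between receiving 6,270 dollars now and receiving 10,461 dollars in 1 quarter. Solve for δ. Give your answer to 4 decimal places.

δ ≈ 0.8576

The payoff in 1 quarter is discounted by δ, so u(6270) = δ·u(10461) and δ = u(6270)/u(10461).
With u(x) = x^0.3: δ = 6270^0.3/10461^0.3 = (6270/10461)^0.3 = 0.85765.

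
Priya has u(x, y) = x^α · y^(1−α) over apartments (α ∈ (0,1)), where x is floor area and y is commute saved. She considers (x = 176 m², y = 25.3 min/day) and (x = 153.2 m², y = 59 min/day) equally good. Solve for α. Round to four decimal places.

α ≈ 0.8592

The Cobb–Douglas utilities coincide, so 176^α·25.3^(1−α) = 153.2^α·59^(1−α).
Rearrange to (176/153.2)^α = (59/25.3)^(1−α) and take logs: α·0.1387397 = (1−α)·0.8467330.
Thus α·(0.9854727) = 0.8467330, so α = 0.8467330/0.9854727 ≈ 0.8592.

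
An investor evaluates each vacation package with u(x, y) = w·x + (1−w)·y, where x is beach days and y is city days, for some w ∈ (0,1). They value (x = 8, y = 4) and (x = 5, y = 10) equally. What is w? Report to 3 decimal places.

u(8,4) = u(5,10) means w·8 + (1−w)·4 = w·5 + (1−w)·10.
Collecting terms: w·3 = (1−w)·6.
The marginal rate of substitution is 6/3, so w = 6/(3+6) = 0.667.

w = 0.667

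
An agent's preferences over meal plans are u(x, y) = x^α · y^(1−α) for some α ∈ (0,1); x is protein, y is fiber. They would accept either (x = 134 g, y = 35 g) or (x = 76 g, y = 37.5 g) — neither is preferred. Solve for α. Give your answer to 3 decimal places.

Indifference: 134^α · 35^(1−α) = 76^α · 37.5^(1−α).
Rearrange to (134/76)^α = (37.5/35)^(1−α) and take logs: α·0.567106 = (1−α)·0.068993.
With A = 0.567106 and B = 0.068993: α·A = (1−α)·B, so α = B/(A+B) = 0.068993/0.636099 ≈ 0.108.

α ≈ 0.108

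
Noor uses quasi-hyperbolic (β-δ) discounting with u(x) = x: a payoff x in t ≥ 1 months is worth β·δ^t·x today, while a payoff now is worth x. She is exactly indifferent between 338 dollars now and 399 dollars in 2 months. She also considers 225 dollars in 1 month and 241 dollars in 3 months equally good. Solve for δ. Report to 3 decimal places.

δ ≈ 0.966

Both payoffs in the second observation are in the future, so β drops out: δ^1·225 = δ^3·241 ⇒ δ^2 = 225/241 = 0.93361, so δ = 0.96623.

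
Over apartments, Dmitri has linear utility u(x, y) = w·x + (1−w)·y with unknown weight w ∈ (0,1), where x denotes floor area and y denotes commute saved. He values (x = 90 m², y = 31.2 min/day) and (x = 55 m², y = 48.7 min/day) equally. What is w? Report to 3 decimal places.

Indifference: w·90 + (1−w)·31.2 = w·55 + (1−w)·48.7.
w·(90−55) = (1−w)·(48.7−31.2), i.e. w·35 = (1−w)·17.5.
The marginal rate of substitution is 17.5/35, so w = 17.5/(35+17.5) = 0.333.

w = 0.333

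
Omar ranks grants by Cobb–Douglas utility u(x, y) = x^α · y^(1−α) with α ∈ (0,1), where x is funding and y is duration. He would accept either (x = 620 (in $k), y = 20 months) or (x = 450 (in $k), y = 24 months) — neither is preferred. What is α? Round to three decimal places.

α ≈ 0.363

Set the two utilities equal: 620^α·20^(1−α) = 450^α·24^(1−α).
Taking logs: α·ln 620 + (1−α)·ln 20 = α·ln 450 + (1−α)·ln 24, i.e. α·0.320472 = (1−α)·0.182322.
So α/(1−α) = (0.182322)/(0.320472) = 0.568917, and α = 0.568917/1.568917 ≈ 0.363.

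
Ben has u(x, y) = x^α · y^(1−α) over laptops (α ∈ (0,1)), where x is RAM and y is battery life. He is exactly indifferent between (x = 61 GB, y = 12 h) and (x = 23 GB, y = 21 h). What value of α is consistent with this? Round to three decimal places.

Set the two utilities equal: 61^α·12^(1−α) = 23^α·21^(1−α).
Rearrange to (61/23)^α = (21/12)^(1−α) and take logs: α·0.975380 = (1−α)·0.559616.
Thus α·(1.534996) = 0.559616, so α = 0.559616/1.534996 ≈ 0.365.

α ≈ 0.365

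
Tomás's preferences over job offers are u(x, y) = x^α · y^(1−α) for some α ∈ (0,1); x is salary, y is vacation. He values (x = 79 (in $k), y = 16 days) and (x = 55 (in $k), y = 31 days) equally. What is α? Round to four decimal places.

The Cobb–Douglas utilities coincide, so 79^α·16^(1−α) = 55^α·31^(1−α).
Rearrange to (79/55)^α = (31/16)^(1−α) and take logs: α·0.3621147 = (1−α)·0.6613985.
With A = 0.3621147 and B = 0.6613985: α·A = (1−α)·B, so α = B/(A+B) = 0.6613985/1.0235132 ≈ 0.6462.

α ≈ 0.6462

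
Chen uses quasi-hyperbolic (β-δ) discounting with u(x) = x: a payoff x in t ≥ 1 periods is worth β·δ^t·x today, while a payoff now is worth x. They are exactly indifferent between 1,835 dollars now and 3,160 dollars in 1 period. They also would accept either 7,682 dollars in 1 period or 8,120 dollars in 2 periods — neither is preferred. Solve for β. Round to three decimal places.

Both payoffs in the second observation are in the future, so β drops out: δ^1·7682 = δ^2·8120 ⇒ δ = 7682/8120 = 0.94606.
Substituting δ into 1835 = β·δ·3160: β = 1835/(2989.547) ≈ 0.614.

β ≈ 0.614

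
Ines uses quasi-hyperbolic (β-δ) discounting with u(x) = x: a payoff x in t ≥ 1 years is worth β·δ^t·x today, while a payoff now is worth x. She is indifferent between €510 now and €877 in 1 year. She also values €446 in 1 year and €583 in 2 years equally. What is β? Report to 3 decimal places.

β ≈ 0.760

Both payoffs in the second observation are in the future, so β drops out: δ^1·446 = δ^2·583 ⇒ δ = 446/583 = 0.76501.
Substituting δ into 510 = β·δ·877: β = 510/(670.913) ≈ 0.760.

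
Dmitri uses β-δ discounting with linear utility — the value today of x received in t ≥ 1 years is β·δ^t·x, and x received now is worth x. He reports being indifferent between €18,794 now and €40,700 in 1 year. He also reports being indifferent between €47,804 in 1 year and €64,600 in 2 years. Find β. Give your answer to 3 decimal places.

β ≈ 0.624

Both payoffs in the second observation are in the future, so β drops out: δ^1·47804 = δ^2·64600 ⇒ δ = 47804/64600 = 0.74000.
The first indifference: 18794 = β·δ·40700, so β = 18794/(δ·40700) = 18794/(0.74000·40700) ≈ 0.624.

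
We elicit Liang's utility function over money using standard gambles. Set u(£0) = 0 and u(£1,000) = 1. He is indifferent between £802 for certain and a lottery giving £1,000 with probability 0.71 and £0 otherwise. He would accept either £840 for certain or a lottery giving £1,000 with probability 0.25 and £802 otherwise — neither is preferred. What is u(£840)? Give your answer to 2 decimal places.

0.78

First, u(£802) = 0.71·u(£1,000) + 0.29·u(£0) = 0.71.
Then u(£840) = 0.25·u(£1,000) + 0.75·u(£802) = 0.25·1.00 + 0.75·0.71 = 0.7825.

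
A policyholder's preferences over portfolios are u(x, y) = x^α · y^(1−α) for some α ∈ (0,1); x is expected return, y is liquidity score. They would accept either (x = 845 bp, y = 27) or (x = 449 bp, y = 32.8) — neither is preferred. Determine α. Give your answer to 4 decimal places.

Indifference: 845^α · 27^(1−α) = 449^α · 32.8^(1−α).
(845/449)^α = (32.8/27)^(1−α); take logs: α·ln(845/449) = (1−α)·ln(32.8/27), i.e. α·0.6323137 = (1−α)·0.1945916.
So α/(1−α) = (0.1945916)/(0.6323137) = 0.3077453, and α = 0.3077453/1.3077453 ≈ 0.2353.

α ≈ 0.2353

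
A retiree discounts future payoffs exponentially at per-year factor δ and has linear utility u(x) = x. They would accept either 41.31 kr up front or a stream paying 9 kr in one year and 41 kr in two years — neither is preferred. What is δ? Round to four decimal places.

δ ≈ 0.9000

Equating present values: 41.31 = 9δ + 41δ².
Rearranged: 41δ² + 9δ − 41.31 = 0.
δ = (−9 + √(9² + 4·41·41.31)) / (2·41) = (−9 + √6855.84) / 82 ≈ 0.9000.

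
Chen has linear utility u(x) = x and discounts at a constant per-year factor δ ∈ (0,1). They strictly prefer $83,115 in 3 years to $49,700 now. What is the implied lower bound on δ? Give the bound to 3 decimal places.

δ > 0.842

Under u(x) = x this choice says 49700 < δ^3·83115.
So δ^3 > 49700/83115 = 0.59797; taking the cube root of both positive sides preserves the inequality.
δ > (49700/83115)^(1/3) ≈ 0.842.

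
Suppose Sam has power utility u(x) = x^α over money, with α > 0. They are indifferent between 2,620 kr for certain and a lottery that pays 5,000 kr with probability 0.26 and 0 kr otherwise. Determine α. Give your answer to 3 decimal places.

EU(lottery) = 0.26·5000^α + 0.74·0 = 0.26·5000^α.
Setting u(2620) equal to that: 2620^α = 0.26·5000^α ⇒ (2620/5000)^α = 0.26.
α = ln(0.26) / ln(2620/5000) = -1.347074/-0.646264 ≈ 2.084.

α ≈ 2.084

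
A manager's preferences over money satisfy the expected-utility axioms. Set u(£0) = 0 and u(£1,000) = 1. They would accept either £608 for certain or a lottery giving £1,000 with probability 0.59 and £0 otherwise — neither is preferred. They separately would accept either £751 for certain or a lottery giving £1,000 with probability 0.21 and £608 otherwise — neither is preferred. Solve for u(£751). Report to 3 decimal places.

0.676

First, u(£608) = 0.59·u(£1,000) + 0.41·u(£0) = 0.59.
Chaining: u(£751) = 0.21·1.00 + 0.79·0.59 = 0.6761.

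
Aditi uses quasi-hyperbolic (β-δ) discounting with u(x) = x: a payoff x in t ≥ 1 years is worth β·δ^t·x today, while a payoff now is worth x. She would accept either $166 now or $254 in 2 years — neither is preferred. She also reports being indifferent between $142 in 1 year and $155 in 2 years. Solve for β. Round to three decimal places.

The second indifference involves only future payoffs, so β cancels: β·δ^1·142 = β·δ^2·155, giving δ = 142/155 = 0.91613.
The first indifference: 166 = β·δ^2·254, so β = 166/(δ^2·254) = 166/(0.83929·254) ≈ 0.779.

β ≈ 0.779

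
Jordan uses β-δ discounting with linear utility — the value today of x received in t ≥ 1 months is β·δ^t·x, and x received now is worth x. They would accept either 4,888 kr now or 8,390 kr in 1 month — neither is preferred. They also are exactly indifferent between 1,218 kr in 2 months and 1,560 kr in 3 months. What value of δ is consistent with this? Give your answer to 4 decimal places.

Both payoffs in the second observation are in the future, so β drops out: δ^2·1218 = δ^3·1560 ⇒ δ = 1218/1560 = 0.78077.

δ ≈ 0.7808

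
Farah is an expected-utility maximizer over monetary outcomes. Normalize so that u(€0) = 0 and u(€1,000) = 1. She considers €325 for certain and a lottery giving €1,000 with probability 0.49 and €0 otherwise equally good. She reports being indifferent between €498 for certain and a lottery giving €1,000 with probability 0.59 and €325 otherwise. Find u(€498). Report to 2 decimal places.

0.79

From the first indifference, u(€325) = 0.49·u(€1,000) + 0.51·u(€0) = 0.49·1 + 0.51·0 = 0.49.
The second indifference gives u(€498) = 0.59·u(€1,000) + 0.41·u(€325) = 0.59·1.00 + 0.41·0.49 = 0.7909.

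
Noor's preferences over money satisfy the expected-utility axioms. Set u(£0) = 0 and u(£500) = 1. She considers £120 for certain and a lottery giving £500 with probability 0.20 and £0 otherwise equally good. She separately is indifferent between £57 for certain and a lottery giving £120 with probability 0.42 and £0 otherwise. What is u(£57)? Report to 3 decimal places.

From the first indifference, u(£120) = 0.20·u(£500) + 0.80·u(£0) = 0.20·1 + 0.80·0 = 0.20.
The second indifference gives u(£57) = 0.42·u(£120) + 0.58·u(£0) = 0.42·0.20 + 0.58·0.00 = 0.0840.

0.084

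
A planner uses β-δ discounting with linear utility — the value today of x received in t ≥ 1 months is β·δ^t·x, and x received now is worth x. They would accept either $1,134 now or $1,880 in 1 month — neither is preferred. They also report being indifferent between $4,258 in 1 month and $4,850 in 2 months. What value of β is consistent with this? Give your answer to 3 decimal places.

β ≈ 0.687

Both payoffs in the second observation are in the future, so β drops out: δ^1·4258 = δ^2·4850 ⇒ δ = 4258/4850 = 0.87794.
The first indifference: 1134 = β·δ·1880, so β = 1134/(δ·1880) = 1134/(0.87794·1880) ≈ 0.687.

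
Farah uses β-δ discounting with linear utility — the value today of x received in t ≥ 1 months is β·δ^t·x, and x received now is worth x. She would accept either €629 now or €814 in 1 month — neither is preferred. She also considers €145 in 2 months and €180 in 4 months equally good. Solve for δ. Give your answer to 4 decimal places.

Both payoffs in the second observation are in the future, so β drops out: δ^2·145 = δ^4·180 ⇒ δ^2 = 145/180 = 0.80556, so δ = 0.89753.

δ ≈ 0.8975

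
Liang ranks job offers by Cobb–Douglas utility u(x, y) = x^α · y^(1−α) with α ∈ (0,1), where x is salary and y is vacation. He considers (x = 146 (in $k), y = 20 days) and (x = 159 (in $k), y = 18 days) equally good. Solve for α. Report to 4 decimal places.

The Cobb–Douglas utilities coincide, so 146^α·20^(1−α) = 159^α·18^(1−α).
Taking logs: α·ln 146 + (1−α)·ln 20 = α·ln 159 + (1−α)·ln 18, i.e. α·-0.0852976 = (1−α)·-0.1053605.
With A = -0.0852976 and B = -0.1053605: α·A = (1−α)·B, so α = B/(A+B) = -0.1053605/-0.1906581 ≈ 0.5526.

α ≈ 0.5526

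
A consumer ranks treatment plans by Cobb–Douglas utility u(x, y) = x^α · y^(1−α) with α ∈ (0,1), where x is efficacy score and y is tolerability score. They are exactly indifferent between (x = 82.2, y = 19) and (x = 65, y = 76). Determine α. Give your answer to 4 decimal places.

The Cobb–Douglas utilities coincide, so 82.2^α·19^(1−α) = 65^α·76^(1−α).
(82.2/65)^α = (76/19)^(1−α); take logs: α·ln(82.2/65) = (1−α)·ln(76/19), i.e. α·0.2347680 = (1−α)·1.3862944.
So α/(1−α) = (1.3862944)/(0.2347680) = 5.9049547, and α = 5.9049547/6.9049547 ≈ 0.8552.

α ≈ 0.8552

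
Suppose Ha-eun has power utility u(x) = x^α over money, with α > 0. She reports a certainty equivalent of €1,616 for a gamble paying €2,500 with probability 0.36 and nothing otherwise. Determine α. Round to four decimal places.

Since u(0) = 0, the lottery's EU is 0.36·2500^α.
Indifference: 1616^α = 0.36·2500^α, so (1616/2500)^α = 0.36.
α = ln(0.36) / ln(1616/2500) = -1.0216512/-0.4363368 ≈ 2.3414.

α ≈ 2.3414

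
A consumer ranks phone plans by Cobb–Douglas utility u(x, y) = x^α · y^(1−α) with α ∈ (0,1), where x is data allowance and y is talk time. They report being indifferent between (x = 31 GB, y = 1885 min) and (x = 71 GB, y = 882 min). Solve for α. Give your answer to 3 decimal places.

α ≈ 0.478

The Cobb–Douglas utilities coincide, so 31^α·1885^(1−α) = 71^α·882^(1−α).
Taking logs: α·ln 31 + (1−α)·ln 1885 = α·ln 71 + (1−α)·ln 882, i.e. α·-0.828693 = (1−α)·-0.759491.
Thus α·(-1.588184) = -0.759491, so α = -0.759491/-1.588184 ≈ 0.478.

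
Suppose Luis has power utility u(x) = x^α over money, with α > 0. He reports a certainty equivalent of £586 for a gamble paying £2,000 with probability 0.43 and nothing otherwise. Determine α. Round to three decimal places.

EU(lottery) = 0.43·2000^α + 0.57·0 = 0.43·2000^α.
Indifference: 586^α = 0.43·2000^α, so (586/2000)^α = 0.43.
α = ln(0.43) / ln(586/2000) = -0.843970/-1.227583 ≈ 0.688.

α ≈ 0.688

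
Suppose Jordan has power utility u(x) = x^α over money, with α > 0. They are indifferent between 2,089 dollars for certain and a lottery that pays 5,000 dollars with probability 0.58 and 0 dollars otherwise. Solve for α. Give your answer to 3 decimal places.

α ≈ 0.624

The lottery's expected utility is 0.58·u(5000) + 0.42·u(0) = 0.58·5000^α (since u(0) = 0 for α > 0).
Setting u(2089) equal to that: 2089^α = 0.58·5000^α ⇒ (2089/5000)^α = 0.58.
Take logs: α = ln 0.58 / ln(2089/5000) ≈ 0.62415.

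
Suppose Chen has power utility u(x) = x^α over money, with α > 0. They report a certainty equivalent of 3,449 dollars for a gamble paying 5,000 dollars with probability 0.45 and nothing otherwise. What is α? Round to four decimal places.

The lottery's expected utility is 0.45·u(5000) + 0.55·u(0) = 0.45·5000^α (since u(0) = 0 for α > 0).
Indifference: 3449^α = 0.45·5000^α, so (3449/5000)^α = 0.45.
Taking logs: α·ln(3449/5000) = ln(0.45), so α = -0.7985077 / -0.3713536 ≈ 2.1503.

α ≈ 2.1503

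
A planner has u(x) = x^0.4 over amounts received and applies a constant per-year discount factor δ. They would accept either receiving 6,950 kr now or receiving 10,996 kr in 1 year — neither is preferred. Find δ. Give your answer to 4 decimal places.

The payoff in 1 year is discounted by δ, so u(6950) = δ·u(10996) and δ = u(6950)/u(10996).
Since u(x) = x^0.4, δ = (6950/10996)^0.4 = 0.63205^0.4 = 0.83234.

δ ≈ 0.8323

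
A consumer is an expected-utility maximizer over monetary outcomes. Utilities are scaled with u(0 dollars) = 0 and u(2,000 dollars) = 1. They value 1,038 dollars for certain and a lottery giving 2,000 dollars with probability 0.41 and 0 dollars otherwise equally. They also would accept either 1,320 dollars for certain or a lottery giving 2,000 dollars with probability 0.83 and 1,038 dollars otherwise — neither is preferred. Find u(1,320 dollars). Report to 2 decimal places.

0.90

The first gamble pins u(1,038 dollars): it must equal 0.41·1 + 0.59·0 = 0.41.
Then u(1,320 dollars) = 0.83·u(2,000 dollars) + 0.17·u(1,038 dollars) = 0.83·1.00 + 0.17·0.41 = 0.8997.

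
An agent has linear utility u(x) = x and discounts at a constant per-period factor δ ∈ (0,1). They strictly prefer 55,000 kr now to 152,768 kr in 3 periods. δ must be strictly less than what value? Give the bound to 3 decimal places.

The preference means 55000 > δ^3·152768.
Hence δ^3 < 55000/152768 = 0.36002, and x ↦ x^(1/3) is increasing on (0,∞).
δ < 0.36002^(1/3) = 0.711.

δ < 0.711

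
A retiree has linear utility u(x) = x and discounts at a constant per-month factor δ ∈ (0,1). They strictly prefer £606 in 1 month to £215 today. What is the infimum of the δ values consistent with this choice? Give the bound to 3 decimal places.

δ > 0.355

Under u(x) = x this choice says 215 < δ·606.
So δ > 215/606 = 0.35479.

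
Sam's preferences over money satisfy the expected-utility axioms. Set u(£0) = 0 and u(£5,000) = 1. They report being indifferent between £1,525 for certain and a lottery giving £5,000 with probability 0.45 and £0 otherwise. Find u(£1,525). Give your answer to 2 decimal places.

0.45

The indifference gives u(£1,525) = 0.45·u(£5,000) + 0.55·u(£0) = 0.45·1 + 0.55·0 = 0.45.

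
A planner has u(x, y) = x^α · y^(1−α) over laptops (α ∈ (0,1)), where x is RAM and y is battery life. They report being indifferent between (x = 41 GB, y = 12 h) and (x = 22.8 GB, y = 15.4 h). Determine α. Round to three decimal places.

The Cobb–Douglas utilities coincide, so 41^α·12^(1−α) = 22.8^α·15.4^(1−α).
(41/22.8)^α = (15.4/12)^(1−α); take logs: α·ln(41/22.8) = (1−α)·ln(15.4/12), i.e. α·0.586812 = (1−α)·0.249461.
So α/(1−α) = (0.249461)/(0.586812) = 0.425112, and α = 0.425112/1.425112 ≈ 0.298.

α ≈ 0.298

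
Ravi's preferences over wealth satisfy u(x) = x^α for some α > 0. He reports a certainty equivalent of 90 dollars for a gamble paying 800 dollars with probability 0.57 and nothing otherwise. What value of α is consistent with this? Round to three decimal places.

α ≈ 0.257

Since u(0) = 0, the lottery's EU is 0.57·800^α.
Indifference: 90^α = 0.57·800^α, so (90/800)^α = 0.57.
Taking logs: α·ln(90/800) = ln(0.57), so α = -0.562119 / -2.184802 ≈ 0.257.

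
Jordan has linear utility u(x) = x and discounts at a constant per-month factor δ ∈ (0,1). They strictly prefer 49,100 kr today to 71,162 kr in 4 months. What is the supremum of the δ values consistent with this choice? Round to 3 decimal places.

δ < 0.911

Under u(x) = x this choice says 49100 > δ^4·71162.
Dividing by 71162: δ^4 < 0.68997. Both sides are positive, so the 4th root keeps the direction.
δ < 0.68997^(1/4) = 0.911.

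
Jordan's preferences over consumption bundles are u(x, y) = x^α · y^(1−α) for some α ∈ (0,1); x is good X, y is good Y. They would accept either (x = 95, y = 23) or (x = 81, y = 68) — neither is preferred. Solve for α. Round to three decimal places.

α ≈ 0.872

Indifference: 95^α · 23^(1−α) = 81^α · 68^(1−α).
(95/81)^α = (68/23)^(1−α); take logs: α·ln(95/81) = (1−α)·ln(68/23), i.e. α·0.159428 = (1−α)·1.084013.
Thus α·(1.243441) = 1.084013, so α = 1.084013/1.243441 ≈ 0.872.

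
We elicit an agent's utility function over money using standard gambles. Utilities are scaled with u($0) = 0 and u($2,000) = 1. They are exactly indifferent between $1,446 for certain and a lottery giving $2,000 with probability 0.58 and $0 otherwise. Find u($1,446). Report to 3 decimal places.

0.580

u($1,446) equals the lottery's expected utility: 0.58·1 + 0.42·0 = 0.58.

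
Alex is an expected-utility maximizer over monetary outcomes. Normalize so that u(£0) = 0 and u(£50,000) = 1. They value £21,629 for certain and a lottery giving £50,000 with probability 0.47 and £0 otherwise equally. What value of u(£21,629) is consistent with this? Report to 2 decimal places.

The indifference gives u(£21,629) = 0.47·u(£50,000) + 0.53·u(£0) = 0.47·1 + 0.53·0 = 0.47.

0.47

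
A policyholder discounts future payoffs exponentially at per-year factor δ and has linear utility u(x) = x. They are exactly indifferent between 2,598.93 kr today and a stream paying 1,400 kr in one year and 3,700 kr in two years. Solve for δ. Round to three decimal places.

Equating present values: 2598.93 = 1400δ + 3700δ².
Rearranged: 3700δ² + 1400δ − 2598.93 = 0.
δ = (−1400 + √(1400² + 4·3700·2598.93)) / (2·3700) = (−1400 + √40424164.00) / 7400 ≈ 0.670.

δ ≈ 0.670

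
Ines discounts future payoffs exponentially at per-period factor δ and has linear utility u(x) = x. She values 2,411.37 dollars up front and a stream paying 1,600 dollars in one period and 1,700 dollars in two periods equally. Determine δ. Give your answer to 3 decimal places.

δ ≈ 0.810

Present value of the stream is 1600·δ + 1700·δ². Indifference gives 1600δ + 1700δ² = 2411.37.
So 1700δ² + 1600δ − 2411.37 = 0.
δ = (−1600 + √(1600² + 4·1700·2411.37)) / (2·1700) = (−1600 + √18957316.00) / 3400 ≈ 0.810.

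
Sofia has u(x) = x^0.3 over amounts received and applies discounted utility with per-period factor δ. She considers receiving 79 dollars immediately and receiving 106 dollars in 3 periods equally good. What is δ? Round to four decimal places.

δ ≈ 0.9710

Equating discounted utilities: u(79) = δ^3·u(106) ⇒ δ^3 = u(79)/u(106).
Since u(x) = x^0.3, δ^3 = (79/106)^0.3 = 0.74528^0.3 = 0.91558.
Hence δ = (0.91558)^(1/3) = 0.971029.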